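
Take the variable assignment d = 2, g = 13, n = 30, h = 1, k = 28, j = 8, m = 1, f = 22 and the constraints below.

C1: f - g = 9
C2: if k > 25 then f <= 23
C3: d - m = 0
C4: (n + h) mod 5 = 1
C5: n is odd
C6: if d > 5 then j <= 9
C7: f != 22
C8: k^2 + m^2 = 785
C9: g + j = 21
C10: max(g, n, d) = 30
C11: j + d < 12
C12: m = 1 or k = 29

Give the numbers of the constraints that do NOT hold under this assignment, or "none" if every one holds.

No — constraints 3, 5, and 7 are not satisfied.

C1: f - g = 22 - 13 = 9 — OK.
C2: k = 28 > 25, so we need f ≤ 23; f = 22 ≤ 23 — OK.
C3: d - m = 2 - 1 = 1, not 0 — violated.
C4: n + h = 31; 31 mod 5 = 1 — OK.
C5: n = 30 is even — violated.
C6: d = 2, not > 5; antecedent false, conditional vacuously true — OK.
C7: f = 22, but 22 is required to differ — violated.
C8: k^2 + m^2 = 28^2 + 1^2 = 784 + 1 = 785 — OK.
C9: g + j = 13 + 8 = 21 — OK.
C10: max(13, 30, 2) = 30 — OK.
C11: j + d = 8 + 2 = 10; 10 < 12 — OK.
C12: m = 1 = 1 (first disjunct) — OK.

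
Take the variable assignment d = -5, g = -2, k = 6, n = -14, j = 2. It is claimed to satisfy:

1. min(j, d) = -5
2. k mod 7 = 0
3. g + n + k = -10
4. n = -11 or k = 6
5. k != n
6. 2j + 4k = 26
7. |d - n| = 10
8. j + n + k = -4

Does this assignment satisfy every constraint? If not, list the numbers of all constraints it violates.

1. min(2, -5) = -5 — holds.
2. 6 mod 7 = 6, not 0 — does not hold.
3. g + n + k = -2 + (-14) + 6 = -10 — holds.
4. n = -14 ≠ -11, but k = 6 = 6 (second disjunct) — holds.
5. k = 6, n = -14; distinct — holds.
6. 2j + 4k = 2(2) + 4(6) = 28, not 26 — does not hold.
7. |-5 - (-14)| = 9, not 10 — does not hold.
8. j + n + k = 2 + (-14) + 6 = -6, not -4 — does not hold.

The assignment fails constraints 2, 6, 7, 8.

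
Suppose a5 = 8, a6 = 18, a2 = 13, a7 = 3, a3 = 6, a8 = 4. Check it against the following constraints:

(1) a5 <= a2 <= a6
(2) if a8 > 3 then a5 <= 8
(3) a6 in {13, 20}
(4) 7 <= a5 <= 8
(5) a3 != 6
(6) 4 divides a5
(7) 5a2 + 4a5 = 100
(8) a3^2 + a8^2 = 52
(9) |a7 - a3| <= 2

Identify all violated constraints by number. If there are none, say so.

Violated: 3, 5, 7, and 9.

(1) values 8 <= 13 <= 18 — OK.
(2) a8 = 4 > 3, so we need a5 ≤ 8; a5 = 8 ≤ 8 — OK.
(3) a6 = 18 is not in {13, 20} — violated.
(4) a5 = 8 lies in [7, 8] — OK.
(5) a3 = 6, but 6 is required to differ — violated.
(6) 8 / 4 = 2, so 4 divides 8 — OK.
(7) 5a2 + 4a5 = 5(13) + 4(8) = 97, not 100 — violated.
(8) a3^2 + a8^2 = 6^2 + 4^2 = 36 + 16 = 52 — OK.
(9) |3 - 6| = 3; 3 > 2, exceeds bound 2 — violated.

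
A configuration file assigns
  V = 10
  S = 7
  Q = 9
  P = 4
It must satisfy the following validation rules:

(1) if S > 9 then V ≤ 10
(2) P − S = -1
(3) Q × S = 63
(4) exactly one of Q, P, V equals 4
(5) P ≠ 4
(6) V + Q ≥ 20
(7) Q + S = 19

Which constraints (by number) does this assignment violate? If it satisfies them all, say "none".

The assignment fails constraints 2, 5, 6, and 7.

(1) S = 7, not > 9; antecedent false, conditional vacuously true — OK.
(2) P − S = 4 − 7 = -3, not -1 — violated.
(3) Q × S = 9 × 7 = 63 — OK.
(4) Q=9, P=4, V=10; 1 of them equals 4 — OK.
(5) P = 4, but 4 is required to differ — violated.
(6) V + Q = 10 + 9 = 19; 19 < 20, bound 20 not met — violated.
(7) Q + S = 9 + 7 = 16, not 19 — violated.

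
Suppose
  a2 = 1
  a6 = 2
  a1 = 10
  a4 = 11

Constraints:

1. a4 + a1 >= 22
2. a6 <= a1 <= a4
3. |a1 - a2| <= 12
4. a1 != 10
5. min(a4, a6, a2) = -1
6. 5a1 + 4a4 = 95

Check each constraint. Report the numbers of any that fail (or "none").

The assignment fails constraints 1, 4, 5, and 6.

1. a4 + a1 = 11 + 10 = 21; 21 < 22, bound 22 not met — fails.
2. values 2 <= 10 <= 11 — holds.
3. |10 - 1| = 9; 9 ≤ 12 — holds.
4. a1 = 10, but 10 is required to differ — fails.
5. min(11, 2, 1) = 1, not -1 — fails.
6. 5a1 + 4a4 = 5(10) + 4(11) = 94, not 95 — fails.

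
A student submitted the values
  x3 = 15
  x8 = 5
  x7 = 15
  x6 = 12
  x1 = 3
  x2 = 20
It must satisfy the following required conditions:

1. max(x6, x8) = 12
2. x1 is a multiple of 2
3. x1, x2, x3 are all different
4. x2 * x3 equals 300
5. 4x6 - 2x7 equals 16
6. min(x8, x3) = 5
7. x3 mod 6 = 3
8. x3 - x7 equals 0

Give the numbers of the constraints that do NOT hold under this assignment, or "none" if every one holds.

No — constraints 2, 5 are not satisfied.

1. max(12, 5) = 12  true
2. 3 = 2*1 + 1, so 2 does not divide 3  false
3. values 3, 20, 15 are pairwise distinct  true
4. x2 * x3 = 20 * 15 = 300  true
5. 4x6 - 2x7 = 4(12) - 2(15) = 18, not 16  false
6. min(5, 15) = 5  true
7. 15 mod 6 = 3  true
8. x3 - x7 = 15 - 15 = 0  true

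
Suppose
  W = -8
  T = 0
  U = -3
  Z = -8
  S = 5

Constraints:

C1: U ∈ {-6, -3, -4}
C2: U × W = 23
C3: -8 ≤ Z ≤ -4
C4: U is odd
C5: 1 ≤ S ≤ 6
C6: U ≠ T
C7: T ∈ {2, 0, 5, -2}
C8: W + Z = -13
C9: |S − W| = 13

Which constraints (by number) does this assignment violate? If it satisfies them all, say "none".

C1: U = -3 is in {-6, -3, -4}  holds
C2: U × W = -3 × (-8) = 24, not 23  fails
C3: Z = -8 lies in [-8, -4]  holds
C4: U = -3 is odd  holds
C5: S = 5 lies in [1, 6]  holds
C6: U = -3, T = 0; distinct  holds
C7: T = 0 is in {2, 0, 5, -2}  holds
C8: W + Z = -8 + (-8) = -16, not -13  fails
C9: |5 − (-8)| = 13  holds

The assignment fails constraints 2, 8.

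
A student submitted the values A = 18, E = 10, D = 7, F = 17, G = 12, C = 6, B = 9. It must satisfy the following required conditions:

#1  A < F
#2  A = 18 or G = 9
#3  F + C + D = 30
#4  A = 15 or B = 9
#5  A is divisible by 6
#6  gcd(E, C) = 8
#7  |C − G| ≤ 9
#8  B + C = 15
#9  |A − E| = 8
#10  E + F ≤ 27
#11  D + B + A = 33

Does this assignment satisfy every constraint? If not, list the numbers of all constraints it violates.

The assignment fails constraints 1, 6, and 11.

#1 A = 18, F = 17; 18 ≥ 17 (want <)  false
#2 A = 18 = 18 (first disjunct)  true
#3 F + C + D = 17 + 6 + 7 = 30  true
#4 A = 18 ≠ 15, but B = 9 = 9 (second disjunct)  true
#5 18 / 6 = 3, so 6 divides 18  true
#6 gcd(10, 6) = 2, not 8  false
#7 |6 − 12| = 6; 6 ≤ 9  true
#8 B + C = 9 + 6 = 15  true
#9 |18 − 10| = 8  true
#10 E + F = 10 + 17 = 27; 27 ≤ 27  true
#11 D + B + A = 7 + 9 + 18 = 34, not 33  false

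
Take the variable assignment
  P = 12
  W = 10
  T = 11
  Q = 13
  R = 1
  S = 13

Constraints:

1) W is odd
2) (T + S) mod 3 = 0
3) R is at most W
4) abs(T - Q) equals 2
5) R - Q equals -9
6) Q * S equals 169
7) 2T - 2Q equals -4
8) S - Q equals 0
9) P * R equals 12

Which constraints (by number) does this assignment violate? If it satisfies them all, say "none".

Violated: 1 and 5.

1) W = 10 is even — fails.
2) T + S = 24; 24 mod 3 = 0 — holds.
3) R = 1, W = 10; 1 ≤ 10 — holds.
4) abs(11 - 13) = 2 — holds.
5) R - Q = 1 - 13 = -12, not -9 — fails.
6) Q * S = 13 * 13 = 169 — holds.
7) 2T - 2Q = 2(11) - 2(13) = -4 — holds.
8) S - Q = 13 - 13 = 0 — holds.
9) P * R = 12 * 1 = 12 — holds.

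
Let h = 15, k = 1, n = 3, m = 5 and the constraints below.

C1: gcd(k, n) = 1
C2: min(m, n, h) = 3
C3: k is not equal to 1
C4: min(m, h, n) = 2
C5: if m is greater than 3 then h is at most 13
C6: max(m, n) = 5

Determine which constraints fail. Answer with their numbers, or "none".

Violated: 3, 4, 5.

C1: gcd(1, 3) = 1  OK
C2: min(5, 3, 15) = 3  OK
C3: k = 1, but 1 is required to differ  FAIL
C4: min(5, 15, 3) = 3, not 2  FAIL
C5: m = 5 > 3, so we need h ≤ 13; but h = 15 > 13  FAIL
C6: max(5, 3) = 5  OK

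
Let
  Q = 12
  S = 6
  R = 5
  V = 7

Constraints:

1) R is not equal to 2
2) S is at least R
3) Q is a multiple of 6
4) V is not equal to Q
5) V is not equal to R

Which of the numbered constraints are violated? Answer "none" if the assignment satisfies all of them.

1) R = 5, and 5 ≠ 2  yes
2) S = 6, R = 5; 6 ≥ 5  yes
3) 12 / 6 = 2, so 6 divides 12  yes
4) V = 7, Q = 12; distinct  yes
5) V = 7, R = 5; distinct  yes

Yes — all constraints hold.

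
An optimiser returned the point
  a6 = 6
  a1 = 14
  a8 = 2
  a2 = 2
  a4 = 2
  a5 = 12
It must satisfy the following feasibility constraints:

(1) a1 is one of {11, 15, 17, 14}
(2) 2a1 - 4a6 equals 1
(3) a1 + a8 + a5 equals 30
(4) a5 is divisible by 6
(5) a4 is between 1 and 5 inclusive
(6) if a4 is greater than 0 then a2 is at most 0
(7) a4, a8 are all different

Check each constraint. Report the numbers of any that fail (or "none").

(1) a1 = 14 is in {11, 15, 17, 14}  OK
(2) 2a1 - 4a6 = 2(14) - 4(6) = 4, not 1  FAIL
(3) a1 + a8 + a5 = 14 + 2 + 12 = 28, not 30  FAIL
(4) 12 / 6 = 2, so 6 divides 12  OK
(5) a4 = 2 lies in [1, 5]  OK
(6) a4 = 2 > 0, so we need a2 ≤ 0; but a2 = 2 > 0  FAIL
(7) a4 = a8 = 2, not all different  FAIL

Constraints 2, 3, 6, 7 do not hold.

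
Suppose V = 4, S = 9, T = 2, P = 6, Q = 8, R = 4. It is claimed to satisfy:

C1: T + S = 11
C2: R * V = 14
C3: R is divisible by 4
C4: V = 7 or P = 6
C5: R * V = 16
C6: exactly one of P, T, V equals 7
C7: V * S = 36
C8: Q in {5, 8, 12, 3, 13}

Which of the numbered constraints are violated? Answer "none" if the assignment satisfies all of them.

The assignment fails constraints 2 and 6.

C1: T + S = 2 + 9 = 11  yes
C2: R * V = 4 * 4 = 16, not 14  no
C3: 4 / 4 = 1, so 4 divides 4  yes
C4: V = 4 ≠ 7, but P = 6 = 6 (second disjunct)  yes
C5: R * V = 4 * 4 = 16  yes
C6: P=6, T=2, V=4; 0 of them equal 7, not exactly one  no
C7: V * S = 4 * 9 = 36  yes
C8: Q = 8 is in {5, 8, 12, 3, 13}  yes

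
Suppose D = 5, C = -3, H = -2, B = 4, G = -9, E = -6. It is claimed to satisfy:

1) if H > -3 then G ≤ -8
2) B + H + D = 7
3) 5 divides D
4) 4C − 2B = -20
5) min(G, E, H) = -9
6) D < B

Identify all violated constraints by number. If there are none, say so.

1) H = -2 > -3, so we need G ≤ -8; G = -9 ≤ -8  holds
2) B + H + D = 4 + (-2) + 5 = 7  holds
3) 5 / 5 = 1, so 5 divides 5  holds
4) 4C − 2B = 4(-3) − 2(4) = -20  holds
5) min(-9, -6, -2) = -9  holds
6) D = 5, B = 4; 5 ≥ 4 (want <)  fails

No — constraint 6 is not satisfied.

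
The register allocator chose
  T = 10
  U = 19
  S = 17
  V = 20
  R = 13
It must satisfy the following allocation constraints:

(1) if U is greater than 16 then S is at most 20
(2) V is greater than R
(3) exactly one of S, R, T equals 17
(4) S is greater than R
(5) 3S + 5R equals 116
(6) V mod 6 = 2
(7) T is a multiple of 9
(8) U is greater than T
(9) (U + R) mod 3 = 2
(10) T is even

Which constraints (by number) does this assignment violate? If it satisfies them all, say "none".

No — constraint 7 is not satisfied.

(1) U = 19 > 16, so we need S ≤ 20; S = 17 ≤ 20 — holds.
(2) V = 20, R = 13; 20 > 13 — holds.
(3) S=17, R=13, T=10; 1 of them equals 17 — holds.
(4) S = 17, R = 13; 17 > 13 — holds.
(5) 3S + 5R = 3(17) + 5(13) = 116 — holds.
(6) 20 mod 6 = 2 — holds.
(7) 10 = 9*1 + 1, so 9 does not divide 10 — fails.
(8) U = 19, T = 10; 19 > 10 — holds.
(9) U + R = 32; 32 mod 3 = 2 — holds.
(10) T = 10 is even — holds.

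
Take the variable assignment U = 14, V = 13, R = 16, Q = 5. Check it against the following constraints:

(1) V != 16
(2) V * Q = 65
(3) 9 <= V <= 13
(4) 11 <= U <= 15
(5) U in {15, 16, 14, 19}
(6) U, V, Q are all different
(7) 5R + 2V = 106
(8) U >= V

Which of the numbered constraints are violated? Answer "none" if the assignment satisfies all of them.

No violations.

(1) V = 13, and 13 ≠ 16 — holds.
(2) V * Q = 13 * 5 = 65 — holds.
(3) V = 13 lies in [9, 13] — holds.
(4) U = 14 lies in [11, 15] — holds.
(5) U = 14 is in {15, 16, 14, 19} — holds.
(6) values 14, 13, 5 are pairwise distinct — holds.
(7) 5R + 2V = 5(16) + 2(13) = 106 — holds.
(8) U = 14, V = 13; 14 ≥ 13 — holds.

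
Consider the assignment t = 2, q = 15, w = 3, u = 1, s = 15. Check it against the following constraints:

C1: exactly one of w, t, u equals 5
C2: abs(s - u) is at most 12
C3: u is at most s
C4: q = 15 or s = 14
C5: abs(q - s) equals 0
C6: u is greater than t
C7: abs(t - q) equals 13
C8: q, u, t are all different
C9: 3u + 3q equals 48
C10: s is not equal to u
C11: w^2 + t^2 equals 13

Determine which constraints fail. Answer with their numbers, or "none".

C1: w=3, t=2, u=1; 0 of them equal 5, not exactly one — fails.
C2: abs(15 - 1) = 14; 14 > 12, exceeds bound 12 — fails.
C3: u = 1, s = 15; 1 ≤ 15 — holds.
C4: q = 15 = 15 (first disjunct) — holds.
C5: abs(15 - 15) = 0 — holds.
C6: u = 1, t = 2; 1 ≤ 2 (want >) — fails.
C7: abs(2 - 15) = 13 — holds.
C8: values 15, 1, 2 are pairwise distinct — holds.
C9: 3u + 3q = 3(1) + 3(15) = 48 — holds.
C10: s = 15, u = 1; distinct — holds.
C11: w^2 + t^2 = 3^2 + 2^2 = 9 + 4 = 13 — holds.

The assignment fails constraints 1, 2, 6.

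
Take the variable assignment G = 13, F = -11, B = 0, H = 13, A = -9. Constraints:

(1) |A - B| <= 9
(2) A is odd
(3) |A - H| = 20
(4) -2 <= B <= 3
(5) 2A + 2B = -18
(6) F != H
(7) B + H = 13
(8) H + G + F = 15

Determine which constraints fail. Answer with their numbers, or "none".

(1) |-9 - 0| = 9; 9 ≤ 9 — holds.
(2) A = -9 is odd — holds.
(3) |-9 - 13| = 22, not 20 — does not hold.
(4) B = 0 lies in [-2, 3] — holds.
(5) 2A + 2B = 2(-9) + 2(0) = -18 — holds.
(6) F = -11, H = 13; distinct — holds.
(7) B + H = 0 + 13 = 13 — holds.
(8) H + G + F = 13 + 13 + (-11) = 15 — holds.

The assignment fails constraint 3.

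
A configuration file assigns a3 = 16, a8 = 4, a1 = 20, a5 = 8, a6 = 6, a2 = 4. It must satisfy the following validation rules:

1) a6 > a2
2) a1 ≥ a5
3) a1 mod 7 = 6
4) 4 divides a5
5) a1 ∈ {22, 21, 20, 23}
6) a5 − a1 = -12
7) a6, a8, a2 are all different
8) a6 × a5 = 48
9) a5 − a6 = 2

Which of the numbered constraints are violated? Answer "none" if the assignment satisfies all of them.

1) a6 = 6, a2 = 4; 6 > 4 — OK.
2) a1 = 20, a5 = 8; 20 ≥ 8 — OK.
3) 20 mod 7 = 6 — OK.
4) 8 / 4 = 2, so 4 divides 8 — OK.
5) a1 = 20 is in {22, 21, 20, 23} — OK.
6) a5 − a1 = 8 − 20 = -12 — OK.
7) a8 = a2 = 4, not all different — violated.
8) a6 × a5 = 6 × 8 = 48 — OK.
9) a5 − a6 = 8 − 6 = 2 — OK.

The assignment fails constraint 7.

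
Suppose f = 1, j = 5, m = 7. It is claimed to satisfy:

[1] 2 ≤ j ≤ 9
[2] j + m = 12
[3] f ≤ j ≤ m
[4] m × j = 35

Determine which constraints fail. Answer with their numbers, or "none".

[1] j = 5 lies in [2, 9]  yes
[2] j + m = 5 + 7 = 12  yes
[3] values 1 ≤ 5 ≤ 7  yes
[4] m × j = 7 × 5 = 35  yes

No violations.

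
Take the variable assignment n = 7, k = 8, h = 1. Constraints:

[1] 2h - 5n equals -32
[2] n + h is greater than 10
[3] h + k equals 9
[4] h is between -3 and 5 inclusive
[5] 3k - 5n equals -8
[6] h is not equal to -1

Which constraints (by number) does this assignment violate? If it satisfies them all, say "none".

[1] 2h - 5n = 2(1) - 5(7) = -33, not -32 — does not hold.
[2] n + h = 7 + 1 = 8; 8 ≤ 10, bound 10 not met — does not hold.
[3] h + k = 1 + 8 = 9 — holds.
[4] h = 1 lies in [-3, 5] — holds.
[5] 3k - 5n = 3(8) - 5(7) = -11, not -8 — does not hold.
[6] h = 1, and 1 ≠ -1 — holds.

Constraints 1, 2, and 5 are violated.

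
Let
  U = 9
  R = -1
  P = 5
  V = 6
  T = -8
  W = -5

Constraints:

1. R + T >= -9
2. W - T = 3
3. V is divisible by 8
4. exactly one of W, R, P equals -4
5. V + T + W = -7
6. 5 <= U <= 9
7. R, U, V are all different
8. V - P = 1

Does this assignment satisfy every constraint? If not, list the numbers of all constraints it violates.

Constraints 3 and 4 do not hold.

1. R + T = -1 + (-8) = -9; -9 ≥ -9  yes
2. W - T = -5 - (-8) = 3  yes
3. 6 = 8*0 + 6, so 8 does not divide 6  no
4. W=-5, R=-1, P=5; 0 of them equal -4, not exactly one  no
5. V + T + W = 6 + (-8) + (-5) = -7  yes
6. U = 9 lies in [5, 9]  yes
7. values -1, 9, 6 are pairwise distinct  yes
8. V - P = 6 - 5 = 1  yes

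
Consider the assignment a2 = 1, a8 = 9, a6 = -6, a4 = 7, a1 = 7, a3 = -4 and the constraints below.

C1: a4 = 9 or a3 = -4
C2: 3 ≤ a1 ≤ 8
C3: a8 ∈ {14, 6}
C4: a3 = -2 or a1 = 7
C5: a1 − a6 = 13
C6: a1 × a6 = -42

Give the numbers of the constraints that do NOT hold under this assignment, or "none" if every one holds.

The assignment fails constraint 3.

C1: a4 = 7 ≠ 9, but a3 = -4 = -4 (second disjunct) — OK.
C2: a1 = 7 lies in [3, 8] — OK.
C3: a8 = 9 is not in {14, 6} — violated.
C4: a3 = -4 ≠ -2, but a1 = 7 = 7 (second disjunct) — OK.
C5: a1 − a6 = 7 − (-6) = 13 — OK.
C6: a1 × a6 = 7 × (-6) = -42 — OK.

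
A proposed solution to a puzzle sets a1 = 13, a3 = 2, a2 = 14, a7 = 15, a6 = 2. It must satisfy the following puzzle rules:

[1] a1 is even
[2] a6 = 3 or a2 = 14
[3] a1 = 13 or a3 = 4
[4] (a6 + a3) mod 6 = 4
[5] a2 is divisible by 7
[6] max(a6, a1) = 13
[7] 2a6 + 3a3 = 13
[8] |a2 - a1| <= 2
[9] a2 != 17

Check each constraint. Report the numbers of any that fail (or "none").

The assignment fails constraints 1, 7.

[1] a1 = 13 is odd  ✘
[2] a6 = 2 ≠ 3, but a2 = 14 = 14 (second disjunct)  ✔
[3] a1 = 13 = 13 (first disjunct)  ✔
[4] a6 + a3 = 4; 4 mod 6 = 4  ✔
[5] 14 / 7 = 2, so 7 divides 14  ✔
[6] max(2, 13) = 13  ✔
[7] 2a6 + 3a3 = 2(2) + 3(2) = 10, not 13  ✘
[8] |14 - 13| = 1; 1 ≤ 2  ✔
[9] a2 = 14, and 14 ≠ 17  ✔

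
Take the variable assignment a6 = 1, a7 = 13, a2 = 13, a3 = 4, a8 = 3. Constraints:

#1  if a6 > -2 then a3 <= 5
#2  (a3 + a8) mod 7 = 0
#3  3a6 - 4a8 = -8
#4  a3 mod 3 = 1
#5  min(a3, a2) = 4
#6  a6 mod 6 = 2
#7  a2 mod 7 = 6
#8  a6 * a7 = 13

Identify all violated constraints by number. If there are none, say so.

Violated: 3, 6.

#1 a6 = 1 > -2, so we need a3 ≤ 5; a3 = 4 ≤ 5  true
#2 a3 + a8 = 7; 7 mod 7 = 0  true
#3 3a6 - 4a8 = 3(1) - 4(3) = -9, not -8  false
#4 4 mod 3 = 1  true
#5 min(4, 13) = 4  true
#6 1 mod 6 = 1, not 2  false
#7 13 mod 7 = 6  true
#8 a6 * a7 = 1 * 13 = 13  true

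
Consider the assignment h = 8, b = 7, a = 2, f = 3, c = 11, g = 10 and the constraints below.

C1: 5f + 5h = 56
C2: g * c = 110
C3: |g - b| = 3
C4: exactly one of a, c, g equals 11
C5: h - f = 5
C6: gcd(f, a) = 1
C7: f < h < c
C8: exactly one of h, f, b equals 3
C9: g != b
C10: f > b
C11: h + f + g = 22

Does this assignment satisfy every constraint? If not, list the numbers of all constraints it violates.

C1: 5f + 5h = 5(3) + 5(8) = 55, not 56  ✘
C2: g * c = 10 * 11 = 110  ✔
C3: |10 - 7| = 3  ✔
C4: a=2, c=11, g=10; 1 of them equals 11  ✔
C5: h - f = 8 - 3 = 5  ✔
C6: gcd(3, 2) = 1  ✔
C7: values 3 < 8 < 11  ✔
C8: h=8, f=3, b=7; 1 of them equals 3  ✔
C9: g = 10, b = 7; distinct  ✔
C10: f = 3, b = 7; 3 ≤ 7 (want >)  ✘
C11: h + f + g = 8 + 3 + 10 = 21, not 22  ✘

Constraints 1, 10, and 11 are violated.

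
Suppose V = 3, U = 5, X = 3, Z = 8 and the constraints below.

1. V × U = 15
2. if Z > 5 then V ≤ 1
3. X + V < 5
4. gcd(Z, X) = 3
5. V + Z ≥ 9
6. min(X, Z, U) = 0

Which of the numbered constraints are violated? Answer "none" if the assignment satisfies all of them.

1. V × U = 3 × 5 = 15  holds
2. Z = 8 > 5, so we need V ≤ 1; but V = 3 > 1  fails
3. X + V = 3 + 3 = 6; 6 ≥ 5, bound 5 not met  fails
4. gcd(8, 3) = 1, not 3  fails
5. V + Z = 3 + 8 = 11; 11 ≥ 9  holds
6. min(3, 8, 5) = 3, not 0  fails

Constraints 2, 3, 4, and 6 are violated.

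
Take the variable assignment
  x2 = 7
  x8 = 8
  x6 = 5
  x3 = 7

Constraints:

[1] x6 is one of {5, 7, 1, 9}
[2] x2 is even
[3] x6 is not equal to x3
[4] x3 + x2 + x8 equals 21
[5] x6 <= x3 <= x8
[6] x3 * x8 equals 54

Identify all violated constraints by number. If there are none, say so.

The assignment fails constraints 2, 4, and 6.

[1] x6 = 5 is in {5, 7, 1, 9}  yes
[2] x2 = 7 is odd  no
[3] x6 = 5, x3 = 7; distinct  yes
[4] x3 + x2 + x8 = 7 + 7 + 8 = 22, not 21  no
[5] values 5 <= 7 <= 8  yes
[6] x3 * x8 = 7 * 8 = 56, not 54  no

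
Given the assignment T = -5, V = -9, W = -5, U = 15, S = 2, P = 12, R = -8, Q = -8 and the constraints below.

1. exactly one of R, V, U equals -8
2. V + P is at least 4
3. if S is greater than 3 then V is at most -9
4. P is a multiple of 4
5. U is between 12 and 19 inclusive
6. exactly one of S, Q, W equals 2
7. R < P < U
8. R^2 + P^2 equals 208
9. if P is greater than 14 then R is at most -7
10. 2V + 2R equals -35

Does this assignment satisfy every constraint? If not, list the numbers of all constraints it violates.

Constraints 2 and 10 do not hold.

1. R=-8, V=-9, U=15; 1 of them equals -8  ✓
2. V + P = -9 + 12 = 3; 3 < 4, bound 4 not met  ✗
3. S = 2, not > 3; antecedent false, conditional vacuously true  ✓
4. 12 / 4 = 3, so 4 divides 12  ✓
5. U = 15 lies in [12, 19]  ✓
6. S=2, Q=-8, W=-5; 1 of them equals 2  ✓
7. values -8 < 12 < 15  ✓
8. R^2 + P^2 = (-8)^2 + 12^2 = 64 + 144 = 208  ✓
9. P = 12, not > 14; antecedent false, conditional vacuously true  ✓
10. 2V + 2R = 2(-9) + 2(-8) = -34, not -35  ✗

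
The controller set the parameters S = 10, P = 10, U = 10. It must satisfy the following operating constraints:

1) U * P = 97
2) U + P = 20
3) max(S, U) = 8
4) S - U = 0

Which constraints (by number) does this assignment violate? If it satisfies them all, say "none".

Constraints 1 and 3 do not hold.

1) U * P = 10 * 10 = 100, not 97 — violated.
2) U + P = 10 + 10 = 20 — satisfied.
3) max(10, 10) = 10, not 8 — violated.
4) S - U = 10 - 10 = 0 — satisfied.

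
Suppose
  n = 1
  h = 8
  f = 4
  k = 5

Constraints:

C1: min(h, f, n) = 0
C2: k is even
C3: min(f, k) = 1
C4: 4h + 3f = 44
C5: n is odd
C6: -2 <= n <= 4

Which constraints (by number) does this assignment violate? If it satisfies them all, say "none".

C1: min(8, 4, 1) = 1, not 0 — violated.
C2: k = 5 is odd — violated.
C3: min(4, 5) = 4, not 1 — violated.
C4: 4h + 3f = 4(8) + 3(4) = 44 — satisfied.
C5: n = 1 is odd — satisfied.
C6: n = 1 lies in [-2, 4] — satisfied.

Constraints 1, 2, 3 do not hold.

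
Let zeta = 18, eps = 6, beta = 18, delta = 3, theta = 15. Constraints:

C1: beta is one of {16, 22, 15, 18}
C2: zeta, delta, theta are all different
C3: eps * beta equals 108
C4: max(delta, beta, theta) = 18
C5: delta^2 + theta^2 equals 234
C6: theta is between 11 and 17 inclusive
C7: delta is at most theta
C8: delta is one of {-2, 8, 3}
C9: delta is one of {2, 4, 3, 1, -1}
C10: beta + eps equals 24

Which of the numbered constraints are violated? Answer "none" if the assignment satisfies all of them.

C1: beta = 18 is in {16, 22, 15, 18} — holds.
C2: values 18, 3, 15 are pairwise distinct — holds.
C3: eps * beta = 6 * 18 = 108 — holds.
C4: max(3, 18, 15) = 18 — holds.
C5: delta^2 + theta^2 = 3^2 + 15^2 = 9 + 225 = 234 — holds.
C6: theta = 15 lies in [11, 17] — holds.
C7: delta = 3, theta = 15; 3 ≤ 15 — holds.
C8: delta = 3 is in {-2, 8, 3} — holds.
C9: delta = 3 is in {2, 4, 3, 1, -1} — holds.
C10: beta + eps = 18 + 6 = 24 — holds.

All constraints are satisfied.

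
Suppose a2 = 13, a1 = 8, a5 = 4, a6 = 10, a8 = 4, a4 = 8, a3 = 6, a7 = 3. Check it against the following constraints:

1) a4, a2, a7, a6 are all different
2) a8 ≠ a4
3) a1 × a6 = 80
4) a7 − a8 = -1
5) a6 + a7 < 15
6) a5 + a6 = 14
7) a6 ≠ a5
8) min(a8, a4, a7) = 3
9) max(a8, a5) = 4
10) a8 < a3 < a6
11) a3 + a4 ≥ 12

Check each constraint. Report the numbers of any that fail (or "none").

1) values 8, 13, 3, 10 are pairwise distinct  holds
2) a8 = 4, a4 = 8; distinct  holds
3) a1 × a6 = 8 × 10 = 80  holds
4) a7 − a8 = 3 − 4 = -1  holds
5) a6 + a7 = 10 + 3 = 13; 13 < 15  holds
6) a5 + a6 = 4 + 10 = 14  holds
7) a6 = 10, a5 = 4; distinct  holds
8) min(4, 8, 3) = 3  holds
9) max(4, 4) = 4  holds
10) values 4 < 6 < 10  holds
11) a3 + a4 = 6 + 8 = 14; 14 ≥ 12  holds

The assignment satisfies every constraint.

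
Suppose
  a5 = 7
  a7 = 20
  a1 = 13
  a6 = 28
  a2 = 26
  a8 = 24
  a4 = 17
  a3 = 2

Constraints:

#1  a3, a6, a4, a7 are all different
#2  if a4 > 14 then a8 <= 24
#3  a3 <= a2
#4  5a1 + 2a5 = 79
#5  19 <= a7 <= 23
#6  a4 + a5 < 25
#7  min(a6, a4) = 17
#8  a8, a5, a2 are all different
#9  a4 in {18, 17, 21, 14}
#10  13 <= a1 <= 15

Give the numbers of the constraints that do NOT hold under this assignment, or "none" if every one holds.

None — every constraint holds.

#1 values 2, 28, 17, 20 are pairwise distinct — holds.
#2 a4 = 17 > 14, so we need a8 ≤ 24; a8 = 24 ≤ 24 — holds.
#3 a3 = 2, a2 = 26; 2 ≤ 26 — holds.
#4 5a1 + 2a5 = 5(13) + 2(7) = 79 — holds.
#5 a7 = 20 lies in [19, 23] — holds.
#6 a4 + a5 = 17 + 7 = 24; 24 < 25 — holds.
#7 min(28, 17) = 17 — holds.
#8 values 24, 7, 26 are pairwise distinct — holds.
#9 a4 = 17 is in {18, 17, 21, 14} — holds.
#10 a1 = 13 lies in [13, 15] — holds.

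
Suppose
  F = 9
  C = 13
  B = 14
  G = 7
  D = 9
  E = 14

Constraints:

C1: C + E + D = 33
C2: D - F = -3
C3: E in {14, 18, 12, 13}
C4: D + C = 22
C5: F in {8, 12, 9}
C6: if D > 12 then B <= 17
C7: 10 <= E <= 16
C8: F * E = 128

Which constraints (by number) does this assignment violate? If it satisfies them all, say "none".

No — constraints 1, 2, 8 are not satisfied.

C1: C + E + D = 13 + 14 + 9 = 36, not 33 — does not hold.
C2: D - F = 9 - 9 = 0, not -3 — does not hold.
C3: E = 14 is in {14, 18, 12, 13} — holds.
C4: D + C = 9 + 13 = 22 — holds.
C5: F = 9 is in {8, 12, 9} — holds.
C6: D = 9, not > 12; antecedent false, conditional vacuously true — holds.
C7: E = 14 lies in [10, 16] — holds.
C8: F * E = 9 * 14 = 126, not 128 — does not hold.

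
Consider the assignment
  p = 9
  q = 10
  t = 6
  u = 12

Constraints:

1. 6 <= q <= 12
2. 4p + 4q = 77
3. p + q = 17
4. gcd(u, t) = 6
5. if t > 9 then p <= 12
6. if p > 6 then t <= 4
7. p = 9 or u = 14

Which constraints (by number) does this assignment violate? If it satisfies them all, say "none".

The assignment fails constraints 2, 3, and 6.

1. q = 10 lies in [6, 12] — holds.
2. 4p + 4q = 4(9) + 4(10) = 76, not 77 — fails.
3. p + q = 9 + 10 = 19, not 17 — fails.
4. gcd(12, 6) = 6 — holds.
5. t = 6, not > 9; antecedent false, conditional vacuously true — holds.
6. p = 9 > 6, so we need t ≤ 4; but t = 6 > 4 — fails.
7. p = 9 = 9 (first disjunct) — holds.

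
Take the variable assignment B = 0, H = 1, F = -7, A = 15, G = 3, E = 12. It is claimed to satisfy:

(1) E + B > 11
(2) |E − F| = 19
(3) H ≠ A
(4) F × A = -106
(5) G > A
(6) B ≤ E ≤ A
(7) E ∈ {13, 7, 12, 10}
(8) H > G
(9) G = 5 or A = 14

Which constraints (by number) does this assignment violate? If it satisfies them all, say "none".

The assignment fails constraints 4, 5, 8, 9.

(1) E + B = 12 + 0 = 12; 12 > 11 — OK.
(2) |12 − (-7)| = 19 — OK.
(3) H = 1, A = 15; distinct — OK.
(4) F × A = -7 × 15 = -105, not -106 — violated.
(5) G = 3, A = 15; 3 ≤ 15 (want >) — violated.
(6) values 0 ≤ 12 ≤ 15 — OK.
(7) E = 12 is in {13, 7, 12, 10} — OK.
(8) H = 1, G = 3; 1 ≤ 3 (want >) — violated.
(9) G = 3 ≠ 5 and A = 15 ≠ 14; both disjuncts false — violated.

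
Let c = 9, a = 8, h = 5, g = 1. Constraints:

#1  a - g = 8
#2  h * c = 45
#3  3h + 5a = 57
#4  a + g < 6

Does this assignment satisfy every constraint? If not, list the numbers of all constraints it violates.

No — constraints 1, 3, and 4 are not satisfied.

#1 a - g = 8 - 1 = 7, not 8  no
#2 h * c = 5 * 9 = 45  yes
#3 3h + 5a = 3(5) + 5(8) = 55, not 57  no
#4 a + g = 8 + 1 = 9; 9 ≥ 6, bound 6 not met  no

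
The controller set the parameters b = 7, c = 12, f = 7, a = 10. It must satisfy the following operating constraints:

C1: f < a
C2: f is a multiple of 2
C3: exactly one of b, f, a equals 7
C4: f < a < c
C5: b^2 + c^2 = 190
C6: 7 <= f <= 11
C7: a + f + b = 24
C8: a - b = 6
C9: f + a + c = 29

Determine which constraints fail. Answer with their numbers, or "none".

C1: f = 7, a = 10; 7 < 10  ✓
C2: 7 = 2*3 + 1, so 2 does not divide 7  ✗
C3: b=7, f=7, a=10; 2 of them equal 7, not exactly one  ✗
C4: values 7 < 10 < 12  ✓
C5: b^2 + c^2 = 7^2 + 12^2 = 49 + 144 = 193, not 190  ✗
C6: f = 7 lies in [7, 11]  ✓
C7: a + f + b = 10 + 7 + 7 = 24  ✓
C8: a - b = 10 - 7 = 3, not 6  ✗
C9: f + a + c = 7 + 10 + 12 = 29  ✓

Violated: 2, 3, 5, 8.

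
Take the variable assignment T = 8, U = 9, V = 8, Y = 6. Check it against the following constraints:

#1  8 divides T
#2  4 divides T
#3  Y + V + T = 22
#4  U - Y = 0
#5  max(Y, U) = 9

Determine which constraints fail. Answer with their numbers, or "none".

Constraint 4 does not hold.

#1 8 / 8 = 1, so 8 divides 8  OK
#2 8 / 4 = 2, so 4 divides 8  OK
#3 Y + V + T = 6 + 8 + 8 = 22  OK
#4 U - Y = 9 - 6 = 3, not 0  FAIL
#5 max(6, 9) = 9  OK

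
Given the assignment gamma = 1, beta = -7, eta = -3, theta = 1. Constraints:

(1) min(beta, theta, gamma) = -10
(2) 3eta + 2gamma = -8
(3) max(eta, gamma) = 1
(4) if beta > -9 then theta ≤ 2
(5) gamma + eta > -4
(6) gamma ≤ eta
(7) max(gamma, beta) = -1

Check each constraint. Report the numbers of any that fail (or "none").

(1) min(-7, 1, 1) = -7, not -10 — violated.
(2) 3eta + 2gamma = 3(-3) + 2(1) = -7, not -8 — violated.
(3) max(-3, 1) = 1 — OK.
(4) beta = -7 > -9, so we need theta ≤ 2; theta = 1 ≤ 2 — OK.
(5) gamma + eta = 1 + (-3) = -2; -2 > -4 — OK.
(6) gamma = 1, eta = -3; 1 > -3 (want ≤) — violated.
(7) max(1, -7) = 1, not -1 — violated.

Violated: 1, 2, 6, and 7.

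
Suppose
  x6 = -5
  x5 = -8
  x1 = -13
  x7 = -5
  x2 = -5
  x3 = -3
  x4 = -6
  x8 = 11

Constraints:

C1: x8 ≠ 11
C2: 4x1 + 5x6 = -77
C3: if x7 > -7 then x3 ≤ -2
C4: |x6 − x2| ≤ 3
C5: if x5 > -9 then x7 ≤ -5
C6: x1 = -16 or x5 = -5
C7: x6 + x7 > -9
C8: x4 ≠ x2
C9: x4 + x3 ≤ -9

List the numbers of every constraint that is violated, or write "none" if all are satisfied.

Constraints 1, 6, and 7 are violated.

C1: x8 = 11, but 11 is required to differ  false
C2: 4x1 + 5x6 = 4(-13) + 5(-5) = -77  true
C3: x7 = -5 > -7, so we need x3 ≤ -2; x3 = -3 ≤ -2  true
C4: |-5 − (-5)| = 0; 0 ≤ 3  true
C5: x5 = -8 > -9, so we need x7 ≤ -5; x7 = -5 ≤ -5  true
C6: x1 = -13 ≠ -16 and x5 = -8 ≠ -5; both disjuncts false  false
C7: x6 + x7 = -5 + (-5) = -10; -10 ≤ -9, bound -9 not met  false
C8: x4 = -6, x2 = -5; distinct  true
C9: x4 + x3 = -6 + (-3) = -9; -9 ≤ -9  true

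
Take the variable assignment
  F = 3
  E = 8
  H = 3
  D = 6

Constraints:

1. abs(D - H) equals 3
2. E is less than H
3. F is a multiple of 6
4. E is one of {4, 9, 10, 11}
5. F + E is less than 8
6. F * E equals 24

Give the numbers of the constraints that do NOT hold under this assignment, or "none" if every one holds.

1. abs(6 - 3) = 3  ✓
2. E = 8, H = 3; 8 ≥ 3 (want <)  ✗
3. 3 = 6*0 + 3, so 6 does not divide 3  ✗
4. E = 8 is not in {4, 9, 10, 11}  ✗
5. F + E = 3 + 8 = 11; 11 ≥ 8, bound 8 not met  ✗
6. F * E = 3 * 8 = 24  ✓

Constraints 2, 3, 4, and 5 do not hold.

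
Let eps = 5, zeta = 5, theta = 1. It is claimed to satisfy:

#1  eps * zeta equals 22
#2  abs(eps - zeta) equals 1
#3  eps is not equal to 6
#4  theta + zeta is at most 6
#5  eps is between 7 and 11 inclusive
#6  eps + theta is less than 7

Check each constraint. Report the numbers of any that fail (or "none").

#1 eps * zeta = 5 * 5 = 25, not 22  ✘
#2 abs(5 - 5) = 0, not 1  ✘
#3 eps = 5, and 5 ≠ 6  ✔
#4 theta + zeta = 1 + 5 = 6; 6 ≤ 6  ✔
#5 eps = 5 is outside [7, 11]  ✘
#6 eps + theta = 5 + 1 = 6; 6 < 7  ✔

Constraints 1, 2, 5 are violated.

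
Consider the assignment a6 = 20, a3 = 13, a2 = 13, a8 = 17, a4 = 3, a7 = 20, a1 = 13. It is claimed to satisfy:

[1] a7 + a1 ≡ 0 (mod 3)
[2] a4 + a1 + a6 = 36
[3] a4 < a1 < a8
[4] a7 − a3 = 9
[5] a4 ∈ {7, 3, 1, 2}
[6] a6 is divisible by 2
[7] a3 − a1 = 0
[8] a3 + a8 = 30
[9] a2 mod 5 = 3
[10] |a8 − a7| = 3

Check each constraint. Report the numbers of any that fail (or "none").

[1] a7 + a1 = 33; 33 mod 3 = 0  ✔
[2] a4 + a1 + a6 = 3 + 13 + 20 = 36  ✔
[3] values 3 < 13 < 17  ✔
[4] a7 − a3 = 20 − 13 = 7, not 9  ✘
[5] a4 = 3 is in {7, 3, 1, 2}  ✔
[6] 20 / 2 = 10, so 2 divides 20  ✔
[7] a3 − a1 = 13 − 13 = 0  ✔
[8] a3 + a8 = 13 + 17 = 30  ✔
[9] 13 mod 5 = 3  ✔
[10] |17 − 20| = 3  ✔

Constraint 4 does not hold.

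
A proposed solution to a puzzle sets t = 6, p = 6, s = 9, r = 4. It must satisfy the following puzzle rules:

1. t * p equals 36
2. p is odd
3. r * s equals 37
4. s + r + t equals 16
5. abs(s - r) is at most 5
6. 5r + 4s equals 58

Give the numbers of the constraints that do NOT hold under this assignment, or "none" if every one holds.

Constraints 2, 3, 4, and 6 are violated.

1. t * p = 6 * 6 = 36 — holds.
2. p = 6 is even — does not hold.
3. r * s = 4 * 9 = 36, not 37 — does not hold.
4. s + r + t = 9 + 4 + 6 = 19, not 16 — does not hold.
5. abs(9 - 4) = 5; 5 ≤ 5 — holds.
6. 5r + 4s = 5(4) + 4(9) = 56, not 58 — does not hold.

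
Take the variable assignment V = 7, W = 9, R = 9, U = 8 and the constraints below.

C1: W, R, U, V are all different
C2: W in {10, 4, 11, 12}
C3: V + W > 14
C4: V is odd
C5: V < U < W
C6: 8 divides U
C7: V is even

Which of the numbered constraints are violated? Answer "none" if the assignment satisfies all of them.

C1: W = R = 9, not all different  no
C2: W = 9 is not in {10, 4, 11, 12}  no
C3: V + W = 7 + 9 = 16; 16 > 14  yes
C4: V = 7 is odd  yes
C5: values 7 < 8 < 9  yes
C6: 8 / 8 = 1, so 8 divides 8  yes
C7: V = 7 is odd  no

Violated: 1, 2, and 7.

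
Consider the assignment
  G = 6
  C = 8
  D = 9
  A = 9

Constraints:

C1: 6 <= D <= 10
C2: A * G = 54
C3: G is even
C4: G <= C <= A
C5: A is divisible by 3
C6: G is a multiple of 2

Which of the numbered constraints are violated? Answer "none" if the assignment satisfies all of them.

The assignment satisfies every constraint.

C1: D = 9 lies in [6, 10]  OK
C2: A * G = 9 * 6 = 54  OK
C3: G = 6 is even  OK
C4: values 6 <= 8 <= 9  OK
C5: 9 / 3 = 3, so 3 divides 9  OK
C6: 6 / 2 = 3, so 2 divides 6  OK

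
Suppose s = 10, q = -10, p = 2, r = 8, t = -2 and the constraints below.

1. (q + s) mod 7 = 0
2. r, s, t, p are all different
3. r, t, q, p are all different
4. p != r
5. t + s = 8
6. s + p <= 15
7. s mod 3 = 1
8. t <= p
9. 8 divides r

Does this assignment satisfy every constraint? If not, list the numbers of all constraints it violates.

No violations.

1. q + s = 0; 0 mod 7 = 0  yes
2. values 8, 10, -2, 2 are pairwise distinct  yes
3. values 8, -2, -10, 2 are pairwise distinct  yes
4. p = 2, r = 8; distinct  yes
5. t + s = -2 + 10 = 8  yes
6. s + p = 10 + 2 = 12; 12 ≤ 15  yes
7. 10 mod 3 = 1  yes
8. t = -2, p = 2; -2 ≤ 2  yes
9. 8 / 8 = 1, so 8 divides 8  yes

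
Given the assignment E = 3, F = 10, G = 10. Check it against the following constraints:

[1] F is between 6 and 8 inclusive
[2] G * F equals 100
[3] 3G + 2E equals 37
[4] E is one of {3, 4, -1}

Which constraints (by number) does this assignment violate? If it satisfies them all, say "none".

The assignment fails constraints 1 and 3.

[1] F = 10 is outside [6, 8]  fails
[2] G * F = 10 * 10 = 100  holds
[3] 3G + 2E = 3(10) + 2(3) = 36, not 37  fails
[4] E = 3 is in {3, 4, -1}  holds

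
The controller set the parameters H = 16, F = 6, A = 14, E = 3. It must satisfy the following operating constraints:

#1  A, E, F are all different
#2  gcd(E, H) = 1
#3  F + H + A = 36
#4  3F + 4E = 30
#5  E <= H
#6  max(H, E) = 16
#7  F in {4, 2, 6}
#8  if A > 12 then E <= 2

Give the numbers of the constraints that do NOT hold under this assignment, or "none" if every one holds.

Violated: 8.

#1 values 14, 3, 6 are pairwise distinct  ✓
#2 gcd(3, 16) = 1  ✓
#3 F + H + A = 6 + 16 + 14 = 36  ✓
#4 3F + 4E = 3(6) + 4(3) = 30  ✓
#5 E = 3, H = 16; 3 ≤ 16  ✓
#6 max(16, 3) = 16  ✓
#7 F = 6 is in {4, 2, 6}  ✓
#8 A = 14 > 12, so we need E ≤ 2; but E = 3 > 2  ✗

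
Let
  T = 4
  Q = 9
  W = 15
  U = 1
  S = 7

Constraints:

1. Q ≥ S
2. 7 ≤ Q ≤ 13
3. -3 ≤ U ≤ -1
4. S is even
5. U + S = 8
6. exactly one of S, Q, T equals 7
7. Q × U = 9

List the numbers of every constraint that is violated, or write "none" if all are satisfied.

1. Q = 9, S = 7; 9 ≥ 7  OK
2. Q = 9 lies in [7, 13]  OK
3. U = 1 is outside [-3, -1]  FAIL
4. S = 7 is odd  FAIL
5. U + S = 1 + 7 = 8  OK
6. S=7, Q=9, T=4; 1 of them equals 7  OK
7. Q × U = 9 × 1 = 9  OK

Constraints 3, 4 do not hold.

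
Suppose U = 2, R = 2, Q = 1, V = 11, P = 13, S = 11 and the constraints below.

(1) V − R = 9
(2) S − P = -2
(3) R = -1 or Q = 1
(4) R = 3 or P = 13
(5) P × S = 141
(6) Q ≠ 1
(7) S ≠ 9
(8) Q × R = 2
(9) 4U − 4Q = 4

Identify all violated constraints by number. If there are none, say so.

Constraints 5, 6 are violated.

(1) V − R = 11 − 2 = 9  ✔
(2) S − P = 11 − 13 = -2  ✔
(3) R = 2 ≠ -1, but Q = 1 = 1 (second disjunct)  ✔
(4) R = 2 ≠ 3, but P = 13 = 13 (second disjunct)  ✔
(5) P × S = 13 × 11 = 143, not 141  ✘
(6) Q = 1, but 1 is required to differ  ✘
(7) S = 11, and 11 ≠ 9  ✔
(8) Q × R = 1 × 2 = 2  ✔
(9) 4U − 4Q = 4(2) − 4(1) = 4  ✔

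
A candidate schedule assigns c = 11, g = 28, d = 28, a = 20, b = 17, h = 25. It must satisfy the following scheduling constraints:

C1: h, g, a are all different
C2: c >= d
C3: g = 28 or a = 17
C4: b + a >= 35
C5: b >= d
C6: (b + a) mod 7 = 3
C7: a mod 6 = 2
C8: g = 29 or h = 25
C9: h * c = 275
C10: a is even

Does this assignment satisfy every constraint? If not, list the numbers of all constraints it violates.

The assignment fails constraints 2, 5, 6.

C1: values 25, 28, 20 are pairwise distinct  ✓
C2: c = 11, d = 28; 11 < 28 (want ≥)  ✗
C3: g = 28 = 28 (first disjunct)  ✓
C4: b + a = 17 + 20 = 37; 37 ≥ 35  ✓
C5: b = 17, d = 28; 17 < 28 (want ≥)  ✗
C6: b + a = 37; 37 mod 7 = 2, not 3  ✗
C7: 20 mod 6 = 2  ✓
C8: g = 28 ≠ 29, but h = 25 = 25 (second disjunct)  ✓
C9: h * c = 25 * 11 = 275  ✓
C10: a = 20 is even  ✓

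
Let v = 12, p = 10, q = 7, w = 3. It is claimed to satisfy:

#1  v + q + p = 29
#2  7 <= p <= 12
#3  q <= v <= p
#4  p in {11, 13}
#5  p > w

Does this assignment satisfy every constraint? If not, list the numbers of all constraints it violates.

No — constraints 3 and 4 are not satisfied.

#1 v + q + p = 12 + 7 + 10 = 29 — satisfied.
#2 p = 10 lies in [7, 12] — satisfied.
#3 values 7, 12, 10; v = 12 is not <= p = 10 — violated.
#4 p = 10 is not in {11, 13} — violated.
#5 p = 10, w = 3; 10 > 3 — satisfied.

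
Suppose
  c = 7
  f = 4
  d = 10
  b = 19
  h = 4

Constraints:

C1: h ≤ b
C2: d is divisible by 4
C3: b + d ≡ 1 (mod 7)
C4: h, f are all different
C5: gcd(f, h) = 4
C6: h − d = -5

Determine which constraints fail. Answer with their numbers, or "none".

C1: h = 4, b = 19; 4 ≤ 19 — holds.
C2: 10 = 4×2 + 2, so 4 does not divide 10 — does not hold.
C3: b + d = 29; 29 mod 7 = 1 — holds.
C4: h = f = 4, not all different — does not hold.
C5: gcd(4, 4) = 4 — holds.
C6: h − d = 4 − 10 = -6, not -5 — does not hold.

Constraints 2, 4, 6 do not hold.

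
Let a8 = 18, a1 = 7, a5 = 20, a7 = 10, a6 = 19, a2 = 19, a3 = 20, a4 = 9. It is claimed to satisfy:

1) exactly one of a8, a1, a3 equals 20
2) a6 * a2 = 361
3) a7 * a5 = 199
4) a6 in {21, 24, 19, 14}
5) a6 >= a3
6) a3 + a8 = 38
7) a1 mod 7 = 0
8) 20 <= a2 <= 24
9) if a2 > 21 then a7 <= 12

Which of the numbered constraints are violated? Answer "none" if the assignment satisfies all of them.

1) a8=18, a1=7, a3=20; 1 of them equals 20 — satisfied.
2) a6 * a2 = 19 * 19 = 361 — satisfied.
3) a7 * a5 = 10 * 20 = 200, not 199 — violated.
4) a6 = 19 is in {21, 24, 19, 14} — satisfied.
5) a6 = 19, a3 = 20; 19 < 20 (want ≥) — violated.
6) a3 + a8 = 20 + 18 = 38 — satisfied.
7) 7 mod 7 = 0 — satisfied.
8) a2 = 19 is outside [20, 24] — violated.
9) a2 = 19, not > 21; antecedent false, conditional vacuously true — satisfied.

The assignment fails constraints 3, 5, 8.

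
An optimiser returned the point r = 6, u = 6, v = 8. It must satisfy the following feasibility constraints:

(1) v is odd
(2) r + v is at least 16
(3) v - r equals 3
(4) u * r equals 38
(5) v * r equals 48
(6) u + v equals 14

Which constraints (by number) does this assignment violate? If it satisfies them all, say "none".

Violated: 1, 2, 3, and 4.

(1) v = 8 is even  fails
(2) r + v = 6 + 8 = 14; 14 < 16, bound 16 not met  fails
(3) v - r = 8 - 6 = 2, not 3  fails
(4) u * r = 6 * 6 = 36, not 38  fails
(5) v * r = 8 * 6 = 48  holds
(6) u + v = 6 + 8 = 14  holds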